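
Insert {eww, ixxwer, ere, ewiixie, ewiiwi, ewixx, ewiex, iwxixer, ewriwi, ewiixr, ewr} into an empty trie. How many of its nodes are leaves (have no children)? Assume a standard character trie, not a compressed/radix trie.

A leaf is a node with no children — equivalently, the end of a word that is not a proper prefix of any other stored word.
Those words: "ere", "ewiex", "ewiiwi", "ewiixie", "ewiixr", "ewixx", "ewriwi", "eww", "iwxixer", "ixxwer"
Leaf count: 10

10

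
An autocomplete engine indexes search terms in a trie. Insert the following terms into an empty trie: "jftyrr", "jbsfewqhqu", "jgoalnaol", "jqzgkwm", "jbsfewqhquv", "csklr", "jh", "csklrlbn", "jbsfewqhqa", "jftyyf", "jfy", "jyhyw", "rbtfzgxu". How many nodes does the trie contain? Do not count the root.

55

Trace insertions, counting only characters that open a new branch:
  "jftyrr" → 6 new (j, f, t, y, r, r)
  "jbsfewqhqu" → prefix "j" already present; 9 new (b, s, f, e, w, q, h, q, u)
  "jgoalnaol" → prefix "j" already present; 8 new (g, o, a, l, n, a, o, l)
  "jqzgkwm" → prefix "j" already present; 6 new (q, z, g, k, w, m)
  "jbsfewqhquv" → prefix "jbsfewqhqu" already present; 1 new (v)
  "csklr" → 5 new (c, s, k, l, r)
  "jh" → prefix "j" already present; 1 new (h)
  "csklrlbn" → prefix "csklr" already present; 3 new (l, b, n)
  "jbsfewqhqa" → prefix "jbsfewqhq" already present; 1 new (a)
  "jftyyf" → prefix "jfty" already present; 2 new (y, f)
  "jfy" → prefix "jf" already present; 1 new (y)
  "jyhyw" → prefix "j" already present; 4 new (y, h, y, w)
  "rbtfzgxu" → 8 new (r, b, t, f, z, g, x, u)
Total nodes = 6 + 9 + 8 + 6 + 1 + 5 + 1 + 3 + 1 + 2 + 1 + 4 + 8 = 55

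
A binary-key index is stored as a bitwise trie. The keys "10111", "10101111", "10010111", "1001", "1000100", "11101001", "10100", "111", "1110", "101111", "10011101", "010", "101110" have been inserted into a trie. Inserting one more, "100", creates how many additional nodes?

Every character of "100" already lies on an existing path (it is a prefix of some stored word).
No new nodes are needed: 0.

0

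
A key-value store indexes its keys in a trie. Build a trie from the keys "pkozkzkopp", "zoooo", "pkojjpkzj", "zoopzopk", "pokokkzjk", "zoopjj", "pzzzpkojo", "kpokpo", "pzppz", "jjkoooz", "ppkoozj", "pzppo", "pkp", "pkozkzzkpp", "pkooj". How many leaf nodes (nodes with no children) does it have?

15

Leaves are exactly the stored words that no other stored word extends.
Those words: "jjkoooz", "kpokpo", "pkojjpkzj", "pkooj", "pkozkzkopp", "pkozkzzkpp", "pkp", "pokokkzjk", "ppkoozj", "pzppo", "pzppz", "pzzzpkojo", "zoooo", "zoopjj", "zoopzopk"
Leaf count: 15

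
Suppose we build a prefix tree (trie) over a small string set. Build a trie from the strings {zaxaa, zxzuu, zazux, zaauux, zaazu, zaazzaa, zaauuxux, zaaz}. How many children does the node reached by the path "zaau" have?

1

Follow the path "zaau" to its node, then look at its outgoing edges.
Characters that immediately follow "zaau" among the stored strings: {u}.
That node has 1 child edge.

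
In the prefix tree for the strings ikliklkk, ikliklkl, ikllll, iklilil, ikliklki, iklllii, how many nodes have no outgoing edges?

6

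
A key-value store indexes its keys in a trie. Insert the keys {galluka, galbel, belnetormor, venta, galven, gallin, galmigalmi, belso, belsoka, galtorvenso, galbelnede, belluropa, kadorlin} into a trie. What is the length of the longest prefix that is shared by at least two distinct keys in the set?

6

Look for the deepest trie node that still has at least two words in its subtree.
"galbel" and "galbelnede" agree on "galbel" (6 characters) before diverging; nothing deeper is shared.
Longest shared-prefix length: 6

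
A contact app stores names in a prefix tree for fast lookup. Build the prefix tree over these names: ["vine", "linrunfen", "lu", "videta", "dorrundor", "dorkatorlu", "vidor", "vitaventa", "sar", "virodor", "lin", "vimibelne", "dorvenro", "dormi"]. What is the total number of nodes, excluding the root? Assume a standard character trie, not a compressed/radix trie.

Trace insertions, counting only characters that open a new branch:
  "vine" → 4 new (v, i, n, e)
  "linrunfen" → 9 new (l, i, n, r, u, n, f, e, n)
  "lu" → prefix "l" already present; 1 new (u)
  "videta" → prefix "vi" already present; 4 new (d, e, t, a)
  "dorrundor" → 9 new (d, o, r, r, u, n, d, o, r)
  "dorkatorlu" → prefix "dor" already present; 7 new (k, a, t, o, r, l, u)
  "vidor" → prefix "vid" already present; 2 new (o, r)
  "vitaventa" → prefix "vi" already present; 7 new (t, a, v, e, n, t, a)
  "sar" → 3 new (s, a, r)
  "virodor" → prefix "vi" already present; 5 new (r, o, d, o, r)
  "lin" → prefix "lin" already present; 0 new (none)
  "vimibelne" → prefix "vi" already present; 7 new (m, i, b, e, l, n, e)
  "dorvenro" → prefix "dor" already present; 5 new (v, e, n, r, o)
  "dormi" → prefix "dor" already present; 2 new (m, i)
Total nodes = 4 + 9 + 1 + 4 + 9 + 7 + 2 + 7 + 3 + 5 + 0 + 7 + 5 + 2 = 65

65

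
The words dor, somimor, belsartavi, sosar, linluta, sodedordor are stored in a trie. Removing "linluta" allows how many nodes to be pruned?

Walk "linluta" from the leaf back toward the root, removing each node that no remaining word uses.
No other word shares any prefix with "linluta", so all 7 of its nodes go.
Nodes removed: 7

7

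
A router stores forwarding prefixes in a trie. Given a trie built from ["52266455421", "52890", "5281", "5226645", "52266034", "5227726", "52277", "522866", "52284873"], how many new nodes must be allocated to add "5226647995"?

4

Walking "5226647995" from the root, the first 6 characters ("522664") follow existing edges; "7" is the first miss.
Each of the 4 remaining characters creates one node.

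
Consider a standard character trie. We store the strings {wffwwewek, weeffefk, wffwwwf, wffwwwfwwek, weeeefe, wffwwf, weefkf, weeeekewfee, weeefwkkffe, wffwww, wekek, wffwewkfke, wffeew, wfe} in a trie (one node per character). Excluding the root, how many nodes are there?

55

For each word, the new-node count is its length minus the longest prefix already in the trie:
  "wffwwewek" → 9 new (w, f, f, w, w, e, w, e, k)
  "weeffefk" → prefix "w" already present; 7 new (e, e, f, f, e, f, k)
  "wffwwwf" → prefix "wffww" already present; 2 new (w, f)
  "wffwwwfwwek" → prefix "wffwwwf" already present; 4 new (w, w, e, k)
  "weeeefe" → prefix "wee" already present; 4 new (e, e, f, e)
  "wffwwf" → prefix "wffww" already present; 1 new (f)
  "weefkf" → prefix "weef" already present; 2 new (k, f)
  "weeeekewfee" → prefix "weeee" already present; 6 new (k, e, w, f, e, e)
  "weeefwkkffe" → prefix "weee" already present; 7 new (f, w, k, k, f, f, e)
  "wffwww" → prefix "wffwww" already present; 0 new (none)
  "wekek" → prefix "we" already present; 3 new (k, e, k)
  "wffwewkfke" → prefix "wffw" already present; 6 new (e, w, k, f, k, e)
  "wffeew" → prefix "wff" already present; 3 new (e, e, w)
  "wfe" → prefix "wf" already present; 1 new (e)
Total nodes = 9 + 7 + 2 + 4 + 4 + 1 + 2 + 6 + 7 + 0 + 3 + 6 + 3 + 1 = 55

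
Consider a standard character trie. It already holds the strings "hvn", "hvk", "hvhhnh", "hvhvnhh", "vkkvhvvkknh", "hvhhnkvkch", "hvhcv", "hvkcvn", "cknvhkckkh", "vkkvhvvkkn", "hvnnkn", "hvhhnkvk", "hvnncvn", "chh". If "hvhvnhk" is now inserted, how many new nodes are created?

1

The longest prefix of "hvhvnhk" already in the trie is "hvhvnh" (length 6).
So 7 − 6 = 1 new nodes.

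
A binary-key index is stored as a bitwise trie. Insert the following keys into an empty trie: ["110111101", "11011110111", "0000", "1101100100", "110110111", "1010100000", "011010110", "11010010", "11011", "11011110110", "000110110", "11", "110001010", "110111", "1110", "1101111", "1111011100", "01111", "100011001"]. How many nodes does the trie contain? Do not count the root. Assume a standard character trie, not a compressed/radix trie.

Count nodes per top-level branch (shared prefixes stored once):
  '0'-branch (0000, 000110110, 011010110, 01111): 20 nodes
  '1'-branch (100011001, 1010100000, 11, 110001010, 11010010, 11011, 1101100100, 110110111, 110111, 1101111, 110111101, 11011110110, 11011110111, 1110, 1111011100): 55 nodes
Sum: 75

75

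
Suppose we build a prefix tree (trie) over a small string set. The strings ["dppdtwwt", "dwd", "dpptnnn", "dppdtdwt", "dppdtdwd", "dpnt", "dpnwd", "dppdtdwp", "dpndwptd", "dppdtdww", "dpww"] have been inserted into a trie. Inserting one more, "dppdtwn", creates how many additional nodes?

1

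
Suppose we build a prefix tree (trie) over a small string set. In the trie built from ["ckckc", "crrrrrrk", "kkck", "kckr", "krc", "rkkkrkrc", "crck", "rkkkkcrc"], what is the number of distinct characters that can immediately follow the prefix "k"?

3

The children of the "k" node are the distinct next characters among strings starting with "k".
Distinct next characters after "k": c, k, r.
That node has 3 child edges.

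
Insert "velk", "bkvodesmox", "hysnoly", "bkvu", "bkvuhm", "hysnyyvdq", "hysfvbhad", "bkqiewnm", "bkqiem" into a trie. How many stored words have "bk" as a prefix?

5

Traverse to the node for "bk", then collect every word in that subtree.
Words under "bk": bkqiem, bkqiewnm, bkvodesmox, bkvu, bkvuhm
Count: 5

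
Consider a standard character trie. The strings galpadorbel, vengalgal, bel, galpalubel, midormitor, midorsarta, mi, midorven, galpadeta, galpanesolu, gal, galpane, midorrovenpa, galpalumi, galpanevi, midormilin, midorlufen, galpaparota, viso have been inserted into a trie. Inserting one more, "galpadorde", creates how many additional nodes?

"galpador" is already a path in the trie; the remaining "de" must be added.
So 10 − 8 = 2 new nodes.

2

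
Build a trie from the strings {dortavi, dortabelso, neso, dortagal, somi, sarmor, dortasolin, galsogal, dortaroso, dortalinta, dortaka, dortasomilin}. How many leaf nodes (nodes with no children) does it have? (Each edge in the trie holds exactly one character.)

Leaves are exactly the stored words that no other stored word extends.
Those words: "dortabelso", "dortagal", "dortaka", "dortalinta", "dortaroso", "dortasolin", "dortasomilin", "dortavi", "galsogal", "neso", "sarmor", "somi"
Leaf count: 12

12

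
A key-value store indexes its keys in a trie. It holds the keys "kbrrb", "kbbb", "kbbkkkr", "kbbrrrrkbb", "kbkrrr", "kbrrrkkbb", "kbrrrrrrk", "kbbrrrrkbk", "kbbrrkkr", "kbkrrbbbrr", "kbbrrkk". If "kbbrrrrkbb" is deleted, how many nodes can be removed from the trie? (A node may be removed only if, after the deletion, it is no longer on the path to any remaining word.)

1

Walk "kbbrrrrkbb" from the leaf back toward the root, removing each node that no remaining word uses.
The suffix "b" (1 node) is used only by "kbbrrrrkbb"; the node for "kbbrrrrkb" still has the child "k", so pruning stops there.
Nodes removed: 1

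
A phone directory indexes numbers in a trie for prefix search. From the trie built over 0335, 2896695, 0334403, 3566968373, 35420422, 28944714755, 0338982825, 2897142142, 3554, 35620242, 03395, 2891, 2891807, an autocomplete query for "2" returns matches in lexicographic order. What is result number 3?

28944714755

DFS of the "2" subtree visits, in order: "2891", "2891807", "28944714755", "2896695", "2897142142"
The 3rd is 28944714755.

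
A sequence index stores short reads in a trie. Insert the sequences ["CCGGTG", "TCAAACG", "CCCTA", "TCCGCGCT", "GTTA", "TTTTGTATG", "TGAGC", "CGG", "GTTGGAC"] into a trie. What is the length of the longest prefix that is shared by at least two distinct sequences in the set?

Look for the deepest trie node that still has at least two words in its subtree.
"GTTA" and "GTTGGAC" agree on "GTT" (3 characters) before diverging; nothing deeper is shared.
Longest shared-prefix length: 3

3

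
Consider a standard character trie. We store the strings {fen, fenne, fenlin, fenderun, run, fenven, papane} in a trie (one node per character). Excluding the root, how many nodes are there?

25

Count nodes per top-level branch (shared prefixes stored once):
  'f'-branch (fen, fenderun, fenlin, fenne, fenven): 16 nodes
  'p'-branch (papane): 6 nodes
  'r'-branch (run): 3 nodes
Sum: 25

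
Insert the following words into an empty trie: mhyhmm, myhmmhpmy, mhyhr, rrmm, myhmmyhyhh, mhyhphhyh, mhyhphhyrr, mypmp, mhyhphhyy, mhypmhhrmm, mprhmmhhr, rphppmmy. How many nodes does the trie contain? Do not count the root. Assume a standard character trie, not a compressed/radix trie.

57

Count nodes per top-level branch (shared prefixes stored once):
  'm'-branch (mhyhmm, mhyhphhyh, mhyhphhyrr, mhyhphhyy, mhyhr, mhypmhhrmm, mprhmmhhr, myhmmhpmy, myhmmyhyhh, mypmp): 46 nodes
  'r'-branch (rphppmmy, rrmm): 11 nodes
Sum: 57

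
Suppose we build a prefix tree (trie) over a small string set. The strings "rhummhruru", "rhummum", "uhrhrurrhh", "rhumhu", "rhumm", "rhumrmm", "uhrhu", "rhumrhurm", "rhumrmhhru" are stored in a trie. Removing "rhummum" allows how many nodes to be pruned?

2

After clearing the end-marker at "rhummum", prune upward until reaching a node still needed by another word.
The suffix "um" (2 nodes) is used only by "rhummum"; the node for "rhumm" still has the child "h", so pruning stops there.
Nodes removed: 2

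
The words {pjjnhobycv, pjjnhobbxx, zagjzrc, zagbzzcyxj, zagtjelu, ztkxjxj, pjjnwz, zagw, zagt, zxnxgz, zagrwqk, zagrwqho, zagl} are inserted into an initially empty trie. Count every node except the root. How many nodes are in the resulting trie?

53

For each word, the new-node count is its length minus the longest prefix already in the trie:
  "pjjnhobycv" → 10 new (p, j, j, n, h, o, b, y, c, v)
  "pjjnhobbxx" → prefix "pjjnhob" already present; 3 new (b, x, x)
  "zagjzrc" → 7 new (z, a, g, j, z, r, c)
  "zagbzzcyxj" → prefix "zag" already present; 7 new (b, z, z, c, y, x, j)
  "zagtjelu" → prefix "zag" already present; 5 new (t, j, e, l, u)
  "ztkxjxj" → prefix "z" already present; 6 new (t, k, x, j, x, j)
  "pjjnwz" → prefix "pjjn" already present; 2 new (w, z)
  "zagw" → prefix "zag" already present; 1 new (w)
  "zagt" → prefix "zagt" already present; 0 new (none)
  "zxnxgz" → prefix "z" already present; 5 new (x, n, x, g, z)
  "zagrwqk" → prefix "zag" already present; 4 new (r, w, q, k)
  "zagrwqho" → prefix "zagrwq" already present; 2 new (h, o)
  "zagl" → prefix "zag" already present; 1 new (l)
Total nodes = 10 + 3 + 7 + 7 + 5 + 6 + 2 + 1 + 0 + 5 + 4 + 2 + 1 = 53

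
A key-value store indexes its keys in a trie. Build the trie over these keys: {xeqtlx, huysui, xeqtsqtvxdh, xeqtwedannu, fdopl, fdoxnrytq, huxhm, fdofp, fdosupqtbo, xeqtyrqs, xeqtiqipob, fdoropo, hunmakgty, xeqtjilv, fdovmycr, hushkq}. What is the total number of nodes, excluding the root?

Insert word by word; a character creates a node only if that edge doesn't already exist:
  "xeqtlx" → 6 new (x, e, q, t, l, x)
  "huysui" → 6 new (h, u, y, s, u, i)
  "xeqtsqtvxdh" → prefix "xeqt" already present; 7 new (s, q, t, v, x, d, h)
  "xeqtwedannu" → prefix "xeqt" already present; 7 new (w, e, d, a, n, n, u)
  "fdopl" → 5 new (f, d, o, p, l)
  "fdoxnrytq" → prefix "fdo" already present; 6 new (x, n, r, y, t, q)
  "huxhm" → prefix "hu" already present; 3 new (x, h, m)
  "fdofp" → prefix "fdo" already present; 2 new (f, p)
  "fdosupqtbo" → prefix "fdo" already present; 7 new (s, u, p, q, t, b, o)
  "xeqtyrqs" → prefix "xeqt" already present; 4 new (y, r, q, s)
  "xeqtiqipob" → prefix "xeqt" already present; 6 new (i, q, i, p, o, b)
  "fdoropo" → prefix "fdo" already present; 4 new (r, o, p, o)
  "hunmakgty" → prefix "hu" already present; 7 new (n, m, a, k, g, t, y)
  "xeqtjilv" → prefix "xeqt" already present; 4 new (j, i, l, v)
  "fdovmycr" → prefix "fdo" already present; 5 new (v, m, y, c, r)
  "hushkq" → prefix "hu" already present; 4 new (s, h, k, q)
Total nodes = 6 + 6 + 7 + 7 + 5 + 6 + 3 + 2 + 7 + 4 + 6 + 4 + 7 + 4 + 5 + 4 = 83

83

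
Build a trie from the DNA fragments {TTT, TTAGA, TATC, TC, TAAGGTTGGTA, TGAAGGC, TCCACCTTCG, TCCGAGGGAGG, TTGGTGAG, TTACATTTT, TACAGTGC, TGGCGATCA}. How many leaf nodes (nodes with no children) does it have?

11

A leaf is a node with no children — equivalently, the end of a word that is not a proper prefix of any other stored word.
Those words: "TAAGGTTGGTA", "TACAGTGC", "TATC", "TCCACCTTCG", "TCCGAGGGAGG", "TGAAGGC", "TGGCGATCA", "TTACATTTT", "TTAGA", "TTGGTGAG", "TTT"
Leaf count: 11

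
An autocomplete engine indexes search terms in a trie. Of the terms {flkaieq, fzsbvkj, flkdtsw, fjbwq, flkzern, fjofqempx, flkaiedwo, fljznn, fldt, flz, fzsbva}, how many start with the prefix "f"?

11

Traverse to the node for "f", then collect every word in that subtree.
Matches: "fjbwq", "fjofqempx", "fldt", "fljznn", "flkaiedwo", "flkaieq", "flkdtsw", "flkzern", "flz", "fzsbva", "fzsbvkj"
Count: 11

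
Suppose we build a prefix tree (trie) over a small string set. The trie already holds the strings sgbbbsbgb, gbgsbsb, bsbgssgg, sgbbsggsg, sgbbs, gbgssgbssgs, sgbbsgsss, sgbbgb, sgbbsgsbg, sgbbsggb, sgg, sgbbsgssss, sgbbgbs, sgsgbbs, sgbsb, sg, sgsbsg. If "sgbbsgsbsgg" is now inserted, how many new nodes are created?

3

Walking "sgbbsgsbsgg" from the root, the first 8 characters ("sgbbsgsb") follow existing edges; "s" is the first miss.
New nodes needed: |"sgbbsgsbsgg"| − 8 = 11 − 8 = 3.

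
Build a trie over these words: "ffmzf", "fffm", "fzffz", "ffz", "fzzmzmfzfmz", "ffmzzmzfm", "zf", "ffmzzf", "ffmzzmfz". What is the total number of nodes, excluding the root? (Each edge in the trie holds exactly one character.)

Trace insertions, counting only characters that open a new branch:
  "ffmzf" → 5 new (f, f, m, z, f)
  "fffm" → prefix "ff" already present; 2 new (f, m)
  "fzffz" → prefix "f" already present; 4 new (z, f, f, z)
  "ffz" → prefix "ff" already present; 1 new (z)
  "fzzmzmfzfmz" → prefix "fz" already present; 9 new (z, m, z, m, f, z, f, m, z)
  "ffmzzmzfm" → prefix "ffmz" already present; 5 new (z, m, z, f, m)
  "zf" → 2 new (z, f)
  "ffmzzf" → prefix "ffmzz" already present; 1 new (f)
  "ffmzzmfz" → prefix "ffmzzm" already present; 2 new (f, z)
Total nodes = 5 + 2 + 4 + 1 + 9 + 5 + 2 + 1 + 2 = 31

31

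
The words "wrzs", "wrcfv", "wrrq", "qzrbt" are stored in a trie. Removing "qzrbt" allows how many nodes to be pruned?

Walk "qzrbt" from the leaf back toward the root, removing each node that no remaining word uses.
No other word shares any prefix with "qzrbt", so all 5 of its nodes go.
Nodes removed: 5

5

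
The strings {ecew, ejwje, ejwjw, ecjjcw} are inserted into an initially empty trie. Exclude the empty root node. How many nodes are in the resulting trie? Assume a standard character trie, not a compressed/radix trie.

13

Trie structure (* marks end of a word):
(root)
└─ e
   ├─ c
   │  ├─ e
   │  │  └─ w *
   │  └─ j
   │     └─ j
   │        └─ c
   │           └─ w *
   └─ j
      └─ w
         └─ j
            ├─ e *
            └─ w *
Counting every labelled node above: 13.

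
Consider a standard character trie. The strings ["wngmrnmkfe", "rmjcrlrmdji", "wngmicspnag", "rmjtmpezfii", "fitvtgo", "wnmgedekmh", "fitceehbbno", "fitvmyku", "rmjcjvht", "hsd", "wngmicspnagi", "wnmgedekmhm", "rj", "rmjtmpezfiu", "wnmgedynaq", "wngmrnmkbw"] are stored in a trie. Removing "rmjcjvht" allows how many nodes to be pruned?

4

Walk "rmjcjvht" from the leaf back toward the root, removing each node that no remaining word uses.
The suffix "jvht" (4 nodes) is used only by "rmjcjvht"; the node for "rmjc" still has the child "r", so pruning stops there.
Nodes removed: 4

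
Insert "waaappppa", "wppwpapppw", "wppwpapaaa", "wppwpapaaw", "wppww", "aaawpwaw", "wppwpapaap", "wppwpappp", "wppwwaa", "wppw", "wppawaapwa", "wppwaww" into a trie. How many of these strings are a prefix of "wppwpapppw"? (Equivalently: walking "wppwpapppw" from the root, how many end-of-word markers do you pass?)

3

Check each prefix of "wppwpapppw" against the stored set — each match is an end-marker on the path.
Prefixes of the query that are stored words: "wppw", "wppwpappp", "wppwpapppw"
Count: 3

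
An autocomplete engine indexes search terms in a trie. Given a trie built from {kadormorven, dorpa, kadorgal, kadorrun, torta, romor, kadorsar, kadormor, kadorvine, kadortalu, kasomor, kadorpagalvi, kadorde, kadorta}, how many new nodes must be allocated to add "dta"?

2

Walking "dta" from the root, the first 1 characters ("d") follow existing edges; "t" is the first miss.
So 3 − 1 = 2 new nodes.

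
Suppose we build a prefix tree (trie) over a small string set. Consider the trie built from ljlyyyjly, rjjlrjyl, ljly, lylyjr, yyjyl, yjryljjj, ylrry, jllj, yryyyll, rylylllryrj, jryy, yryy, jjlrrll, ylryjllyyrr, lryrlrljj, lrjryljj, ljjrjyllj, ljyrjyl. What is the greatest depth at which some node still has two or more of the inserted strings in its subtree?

4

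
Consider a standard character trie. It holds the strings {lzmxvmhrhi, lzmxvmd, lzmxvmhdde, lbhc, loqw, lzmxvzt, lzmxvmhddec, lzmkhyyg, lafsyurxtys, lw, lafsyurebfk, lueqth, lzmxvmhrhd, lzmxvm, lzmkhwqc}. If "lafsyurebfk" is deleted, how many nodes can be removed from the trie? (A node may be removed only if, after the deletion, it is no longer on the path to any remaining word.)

4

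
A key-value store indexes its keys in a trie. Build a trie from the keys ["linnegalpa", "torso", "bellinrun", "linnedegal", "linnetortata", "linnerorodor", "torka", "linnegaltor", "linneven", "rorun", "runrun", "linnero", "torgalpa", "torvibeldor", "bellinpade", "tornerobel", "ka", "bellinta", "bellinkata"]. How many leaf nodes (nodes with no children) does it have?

18

Leaves are exactly the stored words that no other stored word extends.
Those words: "bellinkata", "bellinpade", "bellinrun", "bellinta", "ka", "linnedegal", "linnegalpa", "linnegaltor", "linnerorodor", "linnetortata", "linneven", "rorun", "runrun", "torgalpa", "torka", "tornerobel", "torso", "torvibeldor"
Leaf count: 18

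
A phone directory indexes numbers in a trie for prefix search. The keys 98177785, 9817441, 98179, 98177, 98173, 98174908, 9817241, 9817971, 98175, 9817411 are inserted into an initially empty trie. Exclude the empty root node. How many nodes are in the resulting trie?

Trace insertions, counting only characters that open a new branch:
  "98177785" → 8 new (9, 8, 1, 7, 7, 7, 8, 5)
  "9817441" → prefix "9817" already present; 3 new (4, 4, 1)
  "98179" → prefix "9817" already present; 1 new (9)
  "98177" → prefix "98177" already present; 0 new (none)
  "98173" → prefix "9817" already present; 1 new (3)
  "98174908" → prefix "98174" already present; 3 new (9, 0, 8)
  "9817241" → prefix "9817" already present; 3 new (2, 4, 1)
  "9817971" → prefix "98179" already present; 2 new (7, 1)
  "98175" → prefix "9817" already present; 1 new (5)
  "9817411" → prefix "98174" already present; 2 new (1, 1)
Total nodes = 8 + 3 + 1 + 0 + 1 + 3 + 3 + 2 + 1 + 2 = 24

24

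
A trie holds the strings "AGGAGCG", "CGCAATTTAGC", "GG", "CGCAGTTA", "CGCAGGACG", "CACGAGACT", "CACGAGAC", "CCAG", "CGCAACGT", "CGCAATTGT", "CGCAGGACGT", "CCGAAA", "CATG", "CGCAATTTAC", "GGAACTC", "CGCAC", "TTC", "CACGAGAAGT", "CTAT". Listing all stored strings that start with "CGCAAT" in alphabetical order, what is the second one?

DFS of the "CGCAAT" subtree visits, in order: "CGCAATTGT", "CGCAATTTAC", "CGCAATTTAGC"
Position 2: CGCAATTTAC

CGCAATTTAC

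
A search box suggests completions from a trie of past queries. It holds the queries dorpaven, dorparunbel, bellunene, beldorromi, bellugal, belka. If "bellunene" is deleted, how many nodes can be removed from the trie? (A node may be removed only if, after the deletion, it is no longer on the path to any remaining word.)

After clearing the end-marker at "bellunene", prune upward until reaching a node still needed by another word.
The suffix "nene" (4 nodes) is used only by "bellunene"; the node for "bellu" still has the child "g", so pruning stops there.
Nodes removed: 4

4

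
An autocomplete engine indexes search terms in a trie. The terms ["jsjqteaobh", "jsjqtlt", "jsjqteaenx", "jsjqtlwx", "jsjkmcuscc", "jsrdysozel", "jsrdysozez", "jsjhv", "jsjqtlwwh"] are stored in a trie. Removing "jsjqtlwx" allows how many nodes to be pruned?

After clearing the end-marker at "jsjqtlwx", prune upward until reaching a node still needed by another word.
The suffix "x" (1 node) is used only by "jsjqtlwx"; the node for "jsjqtlw" still has the child "w", so pruning stops there.
Nodes removed: 1

1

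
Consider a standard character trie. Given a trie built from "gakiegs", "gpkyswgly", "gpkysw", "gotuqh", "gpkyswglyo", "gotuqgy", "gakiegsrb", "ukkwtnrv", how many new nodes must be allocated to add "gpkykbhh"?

Walking "gpkykbhh" from the root, the first 4 characters ("gpky") follow existing edges; "k" is the first miss.
New nodes needed: |"gpkykbhh"| − 4 = 8 − 4 = 4.

4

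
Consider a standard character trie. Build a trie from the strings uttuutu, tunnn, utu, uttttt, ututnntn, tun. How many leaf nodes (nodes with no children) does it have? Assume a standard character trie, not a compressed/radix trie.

Leaves are exactly the stored words that no other stored word extends.
Those words: "tunnn", "uttttt", "uttuutu", "ututnntn"
Leaf count: 4

4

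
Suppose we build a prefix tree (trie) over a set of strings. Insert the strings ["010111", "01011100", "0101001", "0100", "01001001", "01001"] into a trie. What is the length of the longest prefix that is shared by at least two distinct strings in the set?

6

Equivalently: take the maximum, over all pairs, of their longest common prefix length.
e.g. "010111" and "01011100" share the prefix "010111" of length 6; no pair shares a longer one.
Longest shared-prefix length: 6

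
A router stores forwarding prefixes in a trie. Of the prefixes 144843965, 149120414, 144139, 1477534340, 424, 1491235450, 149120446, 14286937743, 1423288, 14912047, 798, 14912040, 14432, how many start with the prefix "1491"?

Traverse to the node for "1491", then collect every word in that subtree.
Matches: "14912040", "149120414", "149120446", "14912047", "1491235450"
Count: 5

5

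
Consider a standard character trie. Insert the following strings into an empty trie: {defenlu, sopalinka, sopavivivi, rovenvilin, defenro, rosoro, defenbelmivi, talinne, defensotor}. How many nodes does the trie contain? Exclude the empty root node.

57

Count nodes per top-level branch (shared prefixes stored once):
  'd'-branch (defenbelmivi, defenlu, defenro, defensotor): 21 nodes
  'r'-branch (rosoro, rovenvilin): 14 nodes
  's'-branch (sopalinka, sopavivivi): 15 nodes
  't'-branch (talinne): 7 nodes
Sum: 57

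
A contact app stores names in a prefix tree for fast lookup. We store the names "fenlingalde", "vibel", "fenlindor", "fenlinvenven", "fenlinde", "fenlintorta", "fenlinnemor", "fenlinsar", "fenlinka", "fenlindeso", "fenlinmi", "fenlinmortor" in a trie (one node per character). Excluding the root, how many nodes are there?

50

For each word, the new-node count is its length minus the longest prefix already in the trie:
  "fenlingalde" → 11 new (f, e, n, l, i, n, g, a, l, d, e)
  "vibel" → 5 new (v, i, b, e, l)
  "fenlindor" → prefix "fenlin" already present; 3 new (d, o, r)
  "fenlinvenven" → prefix "fenlin" already present; 6 new (v, e, n, v, e, n)
  "fenlinde" → prefix "fenlind" already present; 1 new (e)
  "fenlintorta" → prefix "fenlin" already present; 5 new (t, o, r, t, a)
  "fenlinnemor" → prefix "fenlin" already present; 5 new (n, e, m, o, r)
  "fenlinsar" → prefix "fenlin" already present; 3 new (s, a, r)
  "fenlinka" → prefix "fenlin" already present; 2 new (k, a)
  "fenlindeso" → prefix "fenlinde" already present; 2 new (s, o)
  "fenlinmi" → prefix "fenlin" already present; 2 new (m, i)
  "fenlinmortor" → prefix "fenlinm" already present; 5 new (o, r, t, o, r)
Total nodes = 11 + 5 + 3 + 6 + 1 + 5 + 5 + 3 + 2 + 2 + 2 + 5 = 50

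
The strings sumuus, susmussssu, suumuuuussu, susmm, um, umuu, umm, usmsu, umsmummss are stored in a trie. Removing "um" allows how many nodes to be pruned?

After clearing the end-marker at "um", prune upward until reaching a node still needed by another word.
Every node on "um" is still needed (e.g. by "umuu"), so nothing is freed.
Nodes removed: 0

0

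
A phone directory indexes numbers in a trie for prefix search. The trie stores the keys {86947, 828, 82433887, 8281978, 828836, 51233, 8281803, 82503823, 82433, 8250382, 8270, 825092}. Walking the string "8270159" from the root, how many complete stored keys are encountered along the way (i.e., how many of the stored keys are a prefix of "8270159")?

Check each prefix of "8270159" against the stored set — each match is an end-marker on the path.
Prefixes of the query that are stored words: "8270"
Count: 1

1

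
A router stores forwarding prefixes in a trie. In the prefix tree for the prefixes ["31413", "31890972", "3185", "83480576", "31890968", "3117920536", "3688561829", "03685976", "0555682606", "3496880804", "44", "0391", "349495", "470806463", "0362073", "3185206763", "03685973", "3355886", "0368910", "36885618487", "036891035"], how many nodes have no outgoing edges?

19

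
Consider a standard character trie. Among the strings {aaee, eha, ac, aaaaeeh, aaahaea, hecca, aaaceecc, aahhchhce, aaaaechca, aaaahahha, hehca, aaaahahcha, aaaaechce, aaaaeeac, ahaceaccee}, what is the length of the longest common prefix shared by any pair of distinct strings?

The deepest shared node is where two words last agree before diverging.
e.g. "aaaaechca" and "aaaaechce" share the prefix "aaaaechc" of length 8; no pair shares a longer one.
Longest shared-prefix length: 8

8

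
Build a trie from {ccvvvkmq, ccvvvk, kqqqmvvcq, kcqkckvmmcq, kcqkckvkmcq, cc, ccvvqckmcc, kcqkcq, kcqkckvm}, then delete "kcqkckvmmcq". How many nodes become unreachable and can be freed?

3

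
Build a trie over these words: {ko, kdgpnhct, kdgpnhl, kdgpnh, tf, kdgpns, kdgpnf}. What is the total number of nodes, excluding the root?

14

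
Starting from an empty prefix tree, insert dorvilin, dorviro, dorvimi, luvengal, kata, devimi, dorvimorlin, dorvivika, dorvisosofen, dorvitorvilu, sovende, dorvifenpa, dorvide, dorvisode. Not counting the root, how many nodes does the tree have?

68

Count nodes per top-level branch (shared prefixes stored once):
  'd'-branch (devimi, dorvide, dorvifenpa, dorvilin, dorvimi, dorvimorlin, dorviro, dorvisode, dorvisosofen, dorvitorvilu, dorvivika): 49 nodes
  'k'-branch (kata): 4 nodes
  'l'-branch (luvengal): 8 nodes
  's'-branch (sovende): 7 nodes
Sum: 68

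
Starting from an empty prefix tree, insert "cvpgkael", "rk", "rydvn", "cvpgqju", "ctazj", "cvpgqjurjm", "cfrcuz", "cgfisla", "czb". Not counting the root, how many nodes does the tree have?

37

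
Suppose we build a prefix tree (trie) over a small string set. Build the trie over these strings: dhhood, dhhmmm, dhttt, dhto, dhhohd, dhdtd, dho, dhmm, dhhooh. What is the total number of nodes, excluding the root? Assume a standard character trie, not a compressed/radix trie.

Insert word by word; a character creates a node only if that edge doesn't already exist:
  "dhhood" → 6 new (d, h, h, o, o, d)
  "dhhmmm" → prefix "dhh" already present; 3 new (m, m, m)
  "dhttt" → prefix "dh" already present; 3 new (t, t, t)
  "dhto" → prefix "dht" already present; 1 new (o)
  "dhhohd" → prefix "dhho" already present; 2 new (h, d)
  "dhdtd" → prefix "dh" already present; 3 new (d, t, d)
  "dho" → prefix "dh" already present; 1 new (o)
  "dhmm" → prefix "dh" already present; 2 new (m, m)
  "dhhooh" → prefix "dhhoo" already present; 1 new (h)
Total nodes = 6 + 3 + 3 + 1 + 2 + 3 + 1 + 2 + 1 = 22

22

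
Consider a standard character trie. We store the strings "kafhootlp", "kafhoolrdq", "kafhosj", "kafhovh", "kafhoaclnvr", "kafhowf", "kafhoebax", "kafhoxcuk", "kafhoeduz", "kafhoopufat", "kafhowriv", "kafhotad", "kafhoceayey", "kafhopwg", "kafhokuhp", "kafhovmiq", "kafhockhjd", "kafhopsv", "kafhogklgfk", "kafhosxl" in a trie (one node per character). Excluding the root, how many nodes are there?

Count nodes per top-level branch (shared prefixes stored once):
  'k'-branch (kafhoaclnvr, kafhoceayey, kafhockhjd, kafhoebax, kafhoeduz, kafhogklgfk, kafhokuhp, kafhoolrdq, kafhoopufat, kafhootlp, kafhopsv, kafhopwg, kafhosj, kafhosxl, kafhotad, kafhovh, kafhovmiq, kafhowf, kafhowriv, kafhoxcuk): 77 nodes
Sum: 77

77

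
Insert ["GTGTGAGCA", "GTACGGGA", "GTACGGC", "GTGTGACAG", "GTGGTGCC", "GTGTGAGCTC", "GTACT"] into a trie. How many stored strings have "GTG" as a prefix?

4

Traverse to the node for "GTG", then collect every word in that subtree.
Matches: "GTGGTGCC", "GTGTGACAG", "GTGTGAGCA", "GTGTGAGCTC"
Count: 4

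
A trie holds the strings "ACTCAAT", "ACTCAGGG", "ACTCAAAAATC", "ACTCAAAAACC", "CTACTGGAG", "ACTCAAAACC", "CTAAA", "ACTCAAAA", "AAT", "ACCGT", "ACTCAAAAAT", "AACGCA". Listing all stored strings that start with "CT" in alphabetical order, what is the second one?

Filter for "CT…" and sort: "CTAAA", "CTACTGGAG"
The 2nd is CTACTGGAG.

CTACTGGAG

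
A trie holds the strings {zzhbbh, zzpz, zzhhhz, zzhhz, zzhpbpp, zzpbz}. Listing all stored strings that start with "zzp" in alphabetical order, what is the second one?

zzpz

Filter for "zzp…" and sort: "zzpbz", "zzpz"
The 2nd is zzpz.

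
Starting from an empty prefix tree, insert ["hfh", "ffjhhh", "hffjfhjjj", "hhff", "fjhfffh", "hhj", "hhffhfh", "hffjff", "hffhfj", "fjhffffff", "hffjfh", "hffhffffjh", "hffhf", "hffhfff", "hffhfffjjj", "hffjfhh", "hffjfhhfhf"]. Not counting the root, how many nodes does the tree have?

48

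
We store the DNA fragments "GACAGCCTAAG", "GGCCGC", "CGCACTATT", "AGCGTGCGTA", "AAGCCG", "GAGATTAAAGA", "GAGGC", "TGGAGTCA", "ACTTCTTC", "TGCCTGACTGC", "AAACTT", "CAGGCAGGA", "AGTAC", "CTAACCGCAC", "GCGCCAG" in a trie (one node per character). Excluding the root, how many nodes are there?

For each word, the new-node count is its length minus the longest prefix already in the trie:
  "GACAGCCTAAG" → 11 new (G, A, C, A, G, C, C, T, A, A, G)
  "GGCCGC" → prefix "G" already present; 5 new (G, C, C, G, C)
  "CGCACTATT" → 9 new (C, G, C, A, C, T, A, T, T)
  "AGCGTGCGTA" → 10 new (A, G, C, G, T, G, C, G, T, A)
  "AAGCCG" → prefix "A" already present; 5 new (A, G, C, C, G)
  "GAGATTAAAGA" → prefix "GA" already present; 9 new (G, A, T, T, A, A, A, G, A)
  "GAGGC" → prefix "GAG" already present; 2 new (G, C)
  "TGGAGTCA" → 8 new (T, G, G, A, G, T, C, A)
  "ACTTCTTC" → prefix "A" already present; 7 new (C, T, T, C, T, T, C)
  "TGCCTGACTGC" → prefix "TG" already present; 9 new (C, C, T, G, A, C, T, G, C)
  "AAACTT" → prefix "AA" already present; 4 new (A, C, T, T)
  "CAGGCAGGA" → prefix "C" already present; 8 new (A, G, G, C, A, G, G, A)
  "AGTAC" → prefix "AG" already present; 3 new (T, A, C)
  "CTAACCGCAC" → prefix "C" already present; 9 new (T, A, A, C, C, G, C, A, C)
  "GCGCCAG" → prefix "G" already present; 6 new (C, G, C, C, A, G)
Total nodes = 11 + 5 + 9 + 10 + 5 + 9 + 2 + 8 + 7 + 9 + 4 + 8 + 3 + 9 + 6 = 105

105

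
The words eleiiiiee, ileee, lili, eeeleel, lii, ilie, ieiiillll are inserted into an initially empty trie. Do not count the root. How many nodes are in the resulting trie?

35

Count nodes per top-level branch (shared prefixes stored once):
  'e'-branch (eeeleel, eleiiiiee): 15 nodes
  'i'-branch (ieiiillll, ileee, ilie): 15 nodes
  'l'-branch (lii, lili): 5 nodes
Sum: 35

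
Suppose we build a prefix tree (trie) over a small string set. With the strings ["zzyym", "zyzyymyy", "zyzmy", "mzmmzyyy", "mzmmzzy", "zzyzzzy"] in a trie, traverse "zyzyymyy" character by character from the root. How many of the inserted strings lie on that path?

Traverse "zyzyymyy" character by character; count nodes along the way that are marked as word ends.
Prefixes of the query that are stored words: "zyzyymyy"
Count: 1

1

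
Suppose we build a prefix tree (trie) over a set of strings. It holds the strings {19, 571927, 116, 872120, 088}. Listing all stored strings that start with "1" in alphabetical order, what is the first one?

116

Filter for "1…" and sort: "116", "19"
The 1st is 116.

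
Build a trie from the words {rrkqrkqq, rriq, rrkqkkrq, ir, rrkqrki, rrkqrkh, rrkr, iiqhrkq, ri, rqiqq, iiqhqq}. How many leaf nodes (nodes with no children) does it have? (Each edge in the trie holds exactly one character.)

11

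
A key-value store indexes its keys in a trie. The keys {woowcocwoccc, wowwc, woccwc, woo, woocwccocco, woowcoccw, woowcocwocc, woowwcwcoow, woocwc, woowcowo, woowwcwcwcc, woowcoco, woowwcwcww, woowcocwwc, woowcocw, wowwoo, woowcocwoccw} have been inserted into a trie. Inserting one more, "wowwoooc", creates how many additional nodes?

Walking "wowwoooc" from the root, the first 6 characters ("wowwoo") follow existing edges; "o" is the first miss.
Each of the 2 remaining characters creates one node.

2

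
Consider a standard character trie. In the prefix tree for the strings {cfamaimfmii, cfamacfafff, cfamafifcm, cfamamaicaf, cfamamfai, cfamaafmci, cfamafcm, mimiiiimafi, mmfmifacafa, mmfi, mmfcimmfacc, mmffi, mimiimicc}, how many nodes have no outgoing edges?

A leaf is a node with no children — equivalently, the end of a word that is not a proper prefix of any other stored word.
Those words: "cfamaafmci", "cfamacfafff", "cfamafcm", "cfamafifcm", "cfamaimfmii", "cfamamaicaf", "cfamamfai", "mimiiiimafi", "mimiimicc", "mmfcimmfacc", "mmffi", "mmfi", "mmfmifacafa"
Leaf count: 13

13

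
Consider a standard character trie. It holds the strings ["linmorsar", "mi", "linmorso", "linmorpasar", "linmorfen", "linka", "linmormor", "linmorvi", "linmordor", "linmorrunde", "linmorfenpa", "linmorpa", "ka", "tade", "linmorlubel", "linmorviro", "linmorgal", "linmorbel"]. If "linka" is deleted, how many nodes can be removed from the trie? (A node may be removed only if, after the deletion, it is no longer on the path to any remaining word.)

Walk "linka" from the leaf back toward the root, removing each node that no remaining word uses.
The suffix "ka" (2 nodes) is used only by "linka"; the node for "lin" still has the child "m", so pruning stops there.
Nodes removed: 2

2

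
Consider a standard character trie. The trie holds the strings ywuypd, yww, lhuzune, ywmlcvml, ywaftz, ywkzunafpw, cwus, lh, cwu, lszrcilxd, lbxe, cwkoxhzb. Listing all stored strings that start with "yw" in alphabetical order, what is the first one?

DFS of the "yw" subtree visits, in order: "ywaftz", "ywkzunafpw", "ywmlcvml", "ywuypd", "yww"
Position 1: ywaftz

ywaftz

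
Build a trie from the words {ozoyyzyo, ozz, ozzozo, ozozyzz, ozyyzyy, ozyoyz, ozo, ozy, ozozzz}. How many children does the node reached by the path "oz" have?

The children of the "oz" node are the distinct next characters among strings starting with "oz".
Characters that immediately follow "oz" among the stored strings: {o, y, z}.
That node has 3 child edges.

3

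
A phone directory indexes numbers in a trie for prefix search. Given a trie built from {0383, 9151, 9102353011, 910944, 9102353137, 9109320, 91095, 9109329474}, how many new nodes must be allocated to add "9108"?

Walking "9108" from the root, the first 3 characters ("910") follow existing edges; "8" is the first miss.
So 4 − 3 = 1 new nodes.

1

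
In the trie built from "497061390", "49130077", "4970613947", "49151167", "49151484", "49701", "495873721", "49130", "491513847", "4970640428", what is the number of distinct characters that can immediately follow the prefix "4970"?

2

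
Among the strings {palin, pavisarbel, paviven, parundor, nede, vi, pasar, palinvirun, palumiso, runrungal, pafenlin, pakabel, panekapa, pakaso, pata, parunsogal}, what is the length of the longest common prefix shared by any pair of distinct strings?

5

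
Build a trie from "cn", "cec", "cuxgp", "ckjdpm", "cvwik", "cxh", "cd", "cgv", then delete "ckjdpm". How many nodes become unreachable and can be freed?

Walk "ckjdpm" from the leaf back toward the root, removing each node that no remaining word uses.
The suffix "kjdpm" (5 nodes) is used only by "ckjdpm"; the node for "c" still has the child "n", so pruning stops there.
Nodes removed: 5

5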